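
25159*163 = 4100917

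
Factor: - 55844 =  - 2^2*23^1 * 607^1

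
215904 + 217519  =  433423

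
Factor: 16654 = 2^1 * 11^1*757^1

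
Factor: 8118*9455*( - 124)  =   -2^3*3^2*5^1* 11^1 * 31^2*41^1 *61^1 = -9517705560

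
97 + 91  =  188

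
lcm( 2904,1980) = 43560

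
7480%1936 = 1672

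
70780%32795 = 5190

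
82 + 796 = 878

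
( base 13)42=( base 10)54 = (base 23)28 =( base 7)105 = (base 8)66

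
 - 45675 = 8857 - 54532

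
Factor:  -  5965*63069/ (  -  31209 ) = 5^1*101^( - 1)*103^( - 1 )*1193^1*21023^1 = 125402195/10403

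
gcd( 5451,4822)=1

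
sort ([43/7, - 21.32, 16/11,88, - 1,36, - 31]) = [ - 31,  -  21.32,-1, 16/11, 43/7 , 36, 88 ] 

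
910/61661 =910/61661 = 0.01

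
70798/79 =896 + 14/79 = 896.18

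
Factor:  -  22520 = -2^3*5^1*563^1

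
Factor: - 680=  - 2^3*5^1 * 17^1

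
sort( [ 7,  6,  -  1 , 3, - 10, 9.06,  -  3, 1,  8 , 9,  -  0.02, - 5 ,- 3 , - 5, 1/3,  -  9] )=[ - 10 , - 9,-5,  -  5, - 3, - 3, - 1, - 0.02 , 1/3, 1, 3, 6,7, 8, 9, 9.06 ]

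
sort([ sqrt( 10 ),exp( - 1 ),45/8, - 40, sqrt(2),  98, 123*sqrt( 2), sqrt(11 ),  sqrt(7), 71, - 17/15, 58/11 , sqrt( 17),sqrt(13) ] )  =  [ - 40, - 17/15,exp( -1) , sqrt(2),sqrt(7),sqrt( 10),  sqrt(11 ) , sqrt(13) , sqrt( 17),58/11 , 45/8, 71, 98, 123*sqrt( 2 ) ] 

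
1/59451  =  1/59451 = 0.00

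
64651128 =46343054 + 18308074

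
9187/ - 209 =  - 44 + 9/209=- 43.96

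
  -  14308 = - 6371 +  - 7937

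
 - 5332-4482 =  - 9814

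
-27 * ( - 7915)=213705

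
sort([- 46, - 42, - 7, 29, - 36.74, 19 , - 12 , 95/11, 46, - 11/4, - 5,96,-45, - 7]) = [-46, - 45, - 42 , - 36.74, - 12,  -  7,-7, -5, - 11/4,95/11 , 19,29,  46, 96 ]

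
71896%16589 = 5540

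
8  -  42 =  -34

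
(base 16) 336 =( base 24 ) 1A6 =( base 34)o6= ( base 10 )822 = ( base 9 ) 1113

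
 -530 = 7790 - 8320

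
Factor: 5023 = 5023^1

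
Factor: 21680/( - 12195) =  - 2^4*3^ ( - 2) = - 16/9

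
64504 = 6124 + 58380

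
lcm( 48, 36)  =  144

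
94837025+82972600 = 177809625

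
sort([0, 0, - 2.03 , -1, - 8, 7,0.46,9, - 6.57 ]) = [-8 ,-6.57, - 2.03, - 1,0, 0, 0.46,7,9 ]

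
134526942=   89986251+44540691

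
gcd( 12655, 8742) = 1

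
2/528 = 1/264=0.00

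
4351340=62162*70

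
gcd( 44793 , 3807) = 81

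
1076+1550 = 2626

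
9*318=2862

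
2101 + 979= 3080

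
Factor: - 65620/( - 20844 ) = 3^( - 3)*5^1*17^1 = 85/27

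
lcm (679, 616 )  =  59752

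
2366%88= 78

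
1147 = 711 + 436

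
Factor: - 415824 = -2^4*3^1 * 8663^1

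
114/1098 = 19/183 = 0.10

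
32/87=32/87 = 0.37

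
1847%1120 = 727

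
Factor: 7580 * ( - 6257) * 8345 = - 2^2 * 5^2* 379^1 * 1669^1 * 6257^1 = - 395787160700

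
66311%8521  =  6664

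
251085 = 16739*15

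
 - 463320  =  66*( - 7020) 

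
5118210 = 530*9657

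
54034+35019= 89053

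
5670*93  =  527310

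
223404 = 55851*4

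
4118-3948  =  170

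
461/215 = 461/215 = 2.14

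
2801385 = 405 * 6917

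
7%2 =1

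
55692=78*714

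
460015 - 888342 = - 428327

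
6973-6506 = 467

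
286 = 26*11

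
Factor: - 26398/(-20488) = 67/52 = 2^ ( - 2)*13^( - 1)  *67^1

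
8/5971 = 8/5971  =  0.00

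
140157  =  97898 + 42259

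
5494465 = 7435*739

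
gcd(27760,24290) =3470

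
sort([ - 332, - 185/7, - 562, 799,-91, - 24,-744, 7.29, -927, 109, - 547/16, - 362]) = [ - 927, - 744,-562, - 362, - 332, - 91, - 547/16, - 185/7, - 24, 7.29, 109,799]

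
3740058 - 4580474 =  - 840416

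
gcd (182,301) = 7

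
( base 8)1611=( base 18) 2e5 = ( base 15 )405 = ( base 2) 1110001001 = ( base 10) 905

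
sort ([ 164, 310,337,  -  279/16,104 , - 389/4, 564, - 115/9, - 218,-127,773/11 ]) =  [ - 218, - 127, - 389/4, - 279/16,-115/9,773/11,104,164,310,337, 564]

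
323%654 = 323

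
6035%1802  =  629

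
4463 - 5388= - 925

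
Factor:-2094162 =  - 2^1*3^1*7^2*17^1 * 419^1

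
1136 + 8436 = 9572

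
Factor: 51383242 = 2^1*23^1 *1117027^1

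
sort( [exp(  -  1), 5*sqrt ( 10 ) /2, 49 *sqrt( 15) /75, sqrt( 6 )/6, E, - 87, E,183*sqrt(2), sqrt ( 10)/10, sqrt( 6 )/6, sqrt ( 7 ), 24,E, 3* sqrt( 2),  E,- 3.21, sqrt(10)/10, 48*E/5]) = [ - 87,  -  3.21, sqrt( 10) /10, sqrt( 10)/10, exp( - 1 ), sqrt( 6) /6 , sqrt( 6 ) /6,49*sqrt( 15 ) /75, sqrt( 7),  E, E, E, E,  3*sqrt( 2), 5*sqrt( 10) /2,  24,  48*E/5, 183*sqrt ( 2)]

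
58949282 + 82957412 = 141906694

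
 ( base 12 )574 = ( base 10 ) 808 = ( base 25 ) 178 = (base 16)328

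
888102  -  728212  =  159890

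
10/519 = 10/519  =  0.02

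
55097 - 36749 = 18348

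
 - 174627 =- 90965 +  - 83662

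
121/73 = 1 + 48/73  =  1.66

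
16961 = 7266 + 9695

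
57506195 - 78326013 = - 20819818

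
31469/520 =60+269/520 = 60.52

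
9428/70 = 4714/35= 134.69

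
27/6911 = 27/6911 = 0.00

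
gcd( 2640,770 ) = 110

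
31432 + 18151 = 49583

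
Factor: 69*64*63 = 2^6*3^3*7^1*23^1= 278208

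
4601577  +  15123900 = 19725477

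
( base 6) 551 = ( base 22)9D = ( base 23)94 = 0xD3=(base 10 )211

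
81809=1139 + 80670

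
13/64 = 13/64 = 0.20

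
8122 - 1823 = 6299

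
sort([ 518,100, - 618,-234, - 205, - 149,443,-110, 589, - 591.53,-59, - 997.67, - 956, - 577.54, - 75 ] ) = [ - 997.67 , - 956, - 618, - 591.53, - 577.54,-234, - 205, - 149, - 110, - 75, - 59,100,443,518 , 589 ] 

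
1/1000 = 1/1000 = 0.00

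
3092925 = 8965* 345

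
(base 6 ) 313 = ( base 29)41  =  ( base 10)117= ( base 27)49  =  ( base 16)75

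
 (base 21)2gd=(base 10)1231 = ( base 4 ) 103033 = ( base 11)a1a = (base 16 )4cf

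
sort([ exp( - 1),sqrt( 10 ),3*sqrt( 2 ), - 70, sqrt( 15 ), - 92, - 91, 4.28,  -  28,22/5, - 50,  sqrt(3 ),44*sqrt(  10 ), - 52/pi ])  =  [ - 92, - 91, - 70, - 50, - 28, - 52/pi,  exp( - 1),sqrt(3 ), sqrt( 10 ),sqrt( 15 ), 3*sqrt( 2) , 4.28, 22/5,44*  sqrt ( 10 )]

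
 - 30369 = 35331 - 65700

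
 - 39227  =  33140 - 72367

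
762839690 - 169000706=593838984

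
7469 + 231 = 7700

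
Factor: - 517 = - 11^1*47^1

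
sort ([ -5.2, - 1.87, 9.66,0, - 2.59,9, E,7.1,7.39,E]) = [ - 5.2, - 2.59,-1.87,0, E  ,  E,7.1, 7.39 , 9, 9.66 ]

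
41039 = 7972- - 33067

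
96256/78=1234 + 2/39 =1234.05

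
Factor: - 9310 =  - 2^1*5^1 * 7^2*19^1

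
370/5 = 74 = 74.00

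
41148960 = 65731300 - 24582340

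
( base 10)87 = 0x57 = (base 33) 2L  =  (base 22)3L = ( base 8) 127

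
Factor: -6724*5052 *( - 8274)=281064867552=2^5* 3^2*7^1*41^2*197^1*421^1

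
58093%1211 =1176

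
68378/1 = 68378 =68378.00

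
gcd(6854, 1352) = 2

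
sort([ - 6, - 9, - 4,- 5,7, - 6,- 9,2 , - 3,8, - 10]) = [-10, - 9, - 9, - 6, - 6, - 5,-4, - 3, 2,7,8 ] 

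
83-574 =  - 491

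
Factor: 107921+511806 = 619727 = 239^1*2593^1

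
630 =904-274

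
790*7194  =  5683260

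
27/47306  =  27/47306 = 0.00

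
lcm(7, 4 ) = 28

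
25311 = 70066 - 44755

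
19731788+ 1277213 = 21009001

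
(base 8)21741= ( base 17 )1ED5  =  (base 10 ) 9185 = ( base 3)110121012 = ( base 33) 8eb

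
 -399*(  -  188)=75012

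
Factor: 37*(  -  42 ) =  - 1554 = - 2^1*3^1*7^1*37^1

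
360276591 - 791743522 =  - 431466931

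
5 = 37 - 32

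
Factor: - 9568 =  - 2^5*13^1*23^1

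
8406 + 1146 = 9552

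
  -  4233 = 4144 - 8377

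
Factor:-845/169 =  - 5^1 = - 5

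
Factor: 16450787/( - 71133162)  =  -2^ ( - 1 )*3^( - 1 ) * 1663^( - 1)*3691^1*4457^1*7129^(-1)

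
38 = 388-350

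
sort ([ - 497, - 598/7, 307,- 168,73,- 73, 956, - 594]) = [ - 594,- 497, - 168, - 598/7,  -  73,73,  307, 956 ]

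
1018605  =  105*9701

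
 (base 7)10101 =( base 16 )993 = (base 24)463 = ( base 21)5bf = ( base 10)2451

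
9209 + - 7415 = 1794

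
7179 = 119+7060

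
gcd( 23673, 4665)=3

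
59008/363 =59008/363=162.56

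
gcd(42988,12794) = 2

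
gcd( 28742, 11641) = 7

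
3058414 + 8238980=11297394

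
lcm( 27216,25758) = 1442448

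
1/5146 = 1/5146= 0.00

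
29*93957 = 2724753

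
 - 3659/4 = -3659/4 = - 914.75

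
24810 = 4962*5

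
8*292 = 2336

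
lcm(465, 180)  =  5580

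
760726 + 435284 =1196010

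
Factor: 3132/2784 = 2^(  -  3)*3^2 = 9/8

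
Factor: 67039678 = 2^1 * 33519839^1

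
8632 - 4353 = 4279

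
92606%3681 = 581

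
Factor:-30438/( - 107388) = 89/314 = 2^(-1 )*89^1*157^(-1)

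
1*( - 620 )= - 620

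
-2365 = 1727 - 4092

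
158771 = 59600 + 99171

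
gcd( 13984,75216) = 16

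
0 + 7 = 7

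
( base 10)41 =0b101001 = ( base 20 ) 21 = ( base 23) 1I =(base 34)17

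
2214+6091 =8305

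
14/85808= 7/42904 = 0.00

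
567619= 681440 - 113821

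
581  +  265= 846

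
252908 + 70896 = 323804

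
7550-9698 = -2148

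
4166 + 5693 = 9859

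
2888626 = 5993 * 482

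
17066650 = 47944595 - 30877945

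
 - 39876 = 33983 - 73859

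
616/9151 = 616/9151 =0.07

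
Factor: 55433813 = 53^1*167^1*6263^1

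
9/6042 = 3/2014= 0.00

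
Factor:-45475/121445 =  - 5^1*17^1* 227^( -1)=-85/227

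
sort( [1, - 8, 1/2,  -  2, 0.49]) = [ - 8,-2 , 0.49 , 1/2,1 ]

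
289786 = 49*5914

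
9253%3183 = 2887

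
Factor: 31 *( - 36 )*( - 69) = 2^2*3^3*23^1*31^1=77004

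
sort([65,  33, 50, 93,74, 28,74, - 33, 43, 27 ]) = [ - 33, 27,28, 33,43, 50,65, 74, 74,93] 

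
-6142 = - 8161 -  - 2019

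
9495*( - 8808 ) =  - 83631960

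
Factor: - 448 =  - 2^6*7^1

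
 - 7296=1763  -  9059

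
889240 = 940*946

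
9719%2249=723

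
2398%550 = 198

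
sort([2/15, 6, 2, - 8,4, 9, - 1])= [ - 8,  -  1, 2/15 , 2, 4, 6 , 9 ]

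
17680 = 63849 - 46169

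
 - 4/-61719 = 4/61719= 0.00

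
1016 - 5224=-4208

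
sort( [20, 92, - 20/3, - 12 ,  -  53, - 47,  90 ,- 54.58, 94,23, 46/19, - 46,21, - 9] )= [ - 54.58, - 53,-47 , - 46, - 12, - 9, - 20/3, 46/19 , 20,21, 23,90 , 92, 94] 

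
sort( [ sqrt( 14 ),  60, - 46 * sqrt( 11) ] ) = [ - 46 * sqrt( 11 ), sqrt(14), 60] 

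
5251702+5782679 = 11034381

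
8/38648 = 1/4831 = 0.00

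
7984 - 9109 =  - 1125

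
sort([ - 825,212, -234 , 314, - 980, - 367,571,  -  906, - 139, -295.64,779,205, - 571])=[ - 980,-906, - 825, - 571, - 367, - 295.64, - 234,  -  139, 205,212, 314,  571,779] 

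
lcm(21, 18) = 126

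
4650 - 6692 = -2042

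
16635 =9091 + 7544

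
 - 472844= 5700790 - 6173634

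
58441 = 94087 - 35646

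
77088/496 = 4818/31 = 155.42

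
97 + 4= 101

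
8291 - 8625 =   -  334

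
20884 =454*46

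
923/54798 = 923/54798 = 0.02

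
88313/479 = 184+177/479 = 184.37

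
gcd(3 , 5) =1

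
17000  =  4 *4250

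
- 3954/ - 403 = 9  +  327/403 = 9.81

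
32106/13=2469 + 9/13= 2469.69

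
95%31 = 2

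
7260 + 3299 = 10559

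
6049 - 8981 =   -  2932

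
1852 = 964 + 888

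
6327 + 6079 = 12406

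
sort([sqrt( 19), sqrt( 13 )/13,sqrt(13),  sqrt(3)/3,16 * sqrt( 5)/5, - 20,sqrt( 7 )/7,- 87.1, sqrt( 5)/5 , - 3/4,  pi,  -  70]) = [ - 87.1, - 70, - 20 ,- 3/4,sqrt(13)/13, sqrt( 7)/7 , sqrt(5)/5, sqrt(3 ) /3, pi, sqrt ( 13),  sqrt( 19), 16*sqrt( 5 ) /5]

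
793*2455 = 1946815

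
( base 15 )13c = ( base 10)282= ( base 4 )10122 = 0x11a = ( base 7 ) 552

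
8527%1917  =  859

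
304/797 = 304/797 = 0.38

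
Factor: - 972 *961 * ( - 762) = 2^3*3^6*31^2*127^1= 711778104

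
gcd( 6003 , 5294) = 1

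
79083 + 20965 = 100048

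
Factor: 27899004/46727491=2^2*3^1*7^1*127^( - 1) * 139^(-1) * 199^1*1669^1 * 2647^( - 1 ) 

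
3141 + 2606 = 5747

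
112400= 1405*80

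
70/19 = 3+13/19 = 3.68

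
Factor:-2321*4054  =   - 2^1*11^1*211^1*2027^1 =- 9409334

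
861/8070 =287/2690 = 0.11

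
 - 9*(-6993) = 62937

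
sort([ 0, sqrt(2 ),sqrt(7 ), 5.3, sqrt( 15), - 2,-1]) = [ - 2,  -  1, 0,sqrt ( 2) , sqrt(7), sqrt(15), 5.3 ]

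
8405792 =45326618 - 36920826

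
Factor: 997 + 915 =2^3*  239^1=1912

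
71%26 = 19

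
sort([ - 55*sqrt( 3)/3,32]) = [ - 55*sqrt( 3 )/3, 32 ]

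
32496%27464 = 5032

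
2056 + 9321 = 11377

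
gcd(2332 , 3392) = 212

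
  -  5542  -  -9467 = 3925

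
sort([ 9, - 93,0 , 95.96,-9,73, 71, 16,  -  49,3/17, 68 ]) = [ - 93, - 49,-9, 0,3/17,9, 16, 68,71 , 73,95.96] 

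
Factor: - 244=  - 2^2 * 61^1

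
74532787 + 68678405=143211192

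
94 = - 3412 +3506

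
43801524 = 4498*9738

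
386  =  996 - 610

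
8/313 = 8/313=0.03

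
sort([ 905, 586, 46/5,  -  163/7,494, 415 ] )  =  [ - 163/7  ,  46/5  ,  415,  494,586,905 ]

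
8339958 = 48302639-39962681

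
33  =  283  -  250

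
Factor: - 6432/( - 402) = 16 = 2^4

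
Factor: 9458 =2^1*4729^1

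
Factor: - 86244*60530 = - 2^3*3^1 * 5^1 * 6053^1*7187^1 = - 5220349320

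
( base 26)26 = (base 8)72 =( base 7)112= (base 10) 58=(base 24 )2A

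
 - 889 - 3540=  - 4429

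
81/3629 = 81/3629 =0.02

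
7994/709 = 7994/709  =  11.28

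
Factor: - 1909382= - 2^1*163^1*5857^1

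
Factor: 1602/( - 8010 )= -5^( - 1 ) = - 1/5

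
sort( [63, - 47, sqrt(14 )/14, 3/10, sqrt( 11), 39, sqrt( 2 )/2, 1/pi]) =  [ - 47,sqrt(14 )/14, 3/10, 1/pi, sqrt(2 )/2, sqrt(11 ) , 39,63]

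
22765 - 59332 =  - 36567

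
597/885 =199/295 =0.67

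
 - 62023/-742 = 83 + 437/742 = 83.59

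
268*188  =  50384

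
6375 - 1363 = 5012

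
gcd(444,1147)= 37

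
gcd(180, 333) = 9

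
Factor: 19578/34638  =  13^1*23^( -1 )  =  13/23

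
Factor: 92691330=2^1 * 3^1*5^1*61^1* 50651^1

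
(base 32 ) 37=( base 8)147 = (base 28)3J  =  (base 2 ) 1100111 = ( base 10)103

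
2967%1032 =903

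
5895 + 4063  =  9958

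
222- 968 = - 746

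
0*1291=0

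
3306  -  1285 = 2021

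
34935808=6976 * 5008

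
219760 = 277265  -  57505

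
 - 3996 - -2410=-1586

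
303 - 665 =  - 362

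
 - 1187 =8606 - 9793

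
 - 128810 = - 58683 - 70127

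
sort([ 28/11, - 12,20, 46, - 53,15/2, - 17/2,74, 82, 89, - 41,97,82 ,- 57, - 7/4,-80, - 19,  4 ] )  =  [ - 80, - 57, - 53, - 41, - 19, - 12, - 17/2, - 7/4,28/11 , 4,15/2, 20,46,74, 82 , 82,  89,97 ]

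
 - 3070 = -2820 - 250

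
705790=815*866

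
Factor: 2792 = 2^3*349^1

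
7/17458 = 1/2494 = 0.00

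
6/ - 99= -2/33 = - 0.06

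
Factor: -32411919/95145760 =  - 2^(-5)*3^1*5^(-1 ) * 59^(  -  1)*10079^( - 1)*10803973^1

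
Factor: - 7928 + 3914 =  - 2^1 * 3^2*223^1 = - 4014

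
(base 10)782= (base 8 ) 1416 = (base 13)482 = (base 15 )372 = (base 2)1100001110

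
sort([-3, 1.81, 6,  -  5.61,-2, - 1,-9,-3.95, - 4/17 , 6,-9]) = [-9, - 9, - 5.61,  -  3.95,-3, - 2, - 1, - 4/17, 1.81, 6, 6]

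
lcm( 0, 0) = 0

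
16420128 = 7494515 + 8925613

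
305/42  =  7 + 11/42= 7.26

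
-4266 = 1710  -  5976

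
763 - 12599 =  - 11836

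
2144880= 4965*432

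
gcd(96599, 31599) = 1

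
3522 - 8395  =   - 4873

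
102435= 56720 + 45715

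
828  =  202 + 626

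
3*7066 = 21198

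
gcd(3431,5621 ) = 73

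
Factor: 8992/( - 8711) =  - 2^5 * 31^( - 1) = -  32/31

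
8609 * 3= 25827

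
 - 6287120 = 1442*( - 4360 ) 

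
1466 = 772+694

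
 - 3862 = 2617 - 6479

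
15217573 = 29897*509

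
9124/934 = 4562/467 = 9.77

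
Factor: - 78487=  -78487^1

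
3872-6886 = -3014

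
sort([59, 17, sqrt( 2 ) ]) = [sqrt (2) , 17 , 59]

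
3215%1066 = 17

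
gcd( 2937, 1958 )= 979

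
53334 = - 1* (- 53334 ) 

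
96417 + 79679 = 176096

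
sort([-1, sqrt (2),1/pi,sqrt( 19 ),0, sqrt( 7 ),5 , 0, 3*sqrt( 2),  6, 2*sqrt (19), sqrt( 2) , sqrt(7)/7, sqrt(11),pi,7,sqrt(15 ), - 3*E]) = [ - 3*E, - 1,0,0,1/pi, sqrt( 7 ) /7 , sqrt( 2 ) , sqrt( 2 ), sqrt(7) , pi, sqrt( 11),sqrt(15),3*sqrt( 2 ), sqrt(19),5, 6,7,2*sqrt( 19 )]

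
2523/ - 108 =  - 24 + 23/36 = - 23.36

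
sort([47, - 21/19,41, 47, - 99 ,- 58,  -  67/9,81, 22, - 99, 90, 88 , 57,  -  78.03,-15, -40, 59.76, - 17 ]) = [ -99, - 99, - 78.03, - 58, - 40, - 17, - 15, - 67/9, - 21/19, 22, 41, 47, 47,57,59.76, 81, 88,90]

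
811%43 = 37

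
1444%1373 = 71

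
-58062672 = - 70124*828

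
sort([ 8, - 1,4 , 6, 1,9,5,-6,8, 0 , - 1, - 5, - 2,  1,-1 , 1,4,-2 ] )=[ - 6,  -  5,-2,-2 , - 1, - 1,-1,0,1,1,1,4,4 , 5,6, 8, 8 , 9] 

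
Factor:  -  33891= - 3^1 *11^1 *13^1 * 79^1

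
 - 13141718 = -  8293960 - 4847758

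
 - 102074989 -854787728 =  - 956862717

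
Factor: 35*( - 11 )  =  -5^1*7^1*11^1 = -385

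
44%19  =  6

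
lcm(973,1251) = 8757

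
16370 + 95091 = 111461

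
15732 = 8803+6929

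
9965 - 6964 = 3001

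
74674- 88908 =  - 14234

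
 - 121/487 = - 121/487=- 0.25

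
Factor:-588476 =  - 2^2*7^1*21017^1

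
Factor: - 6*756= -4536 = - 2^3*3^4* 7^1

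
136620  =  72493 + 64127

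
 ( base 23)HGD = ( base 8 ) 22236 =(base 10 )9374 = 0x249E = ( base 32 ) 94U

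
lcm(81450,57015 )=570150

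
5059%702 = 145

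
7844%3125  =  1594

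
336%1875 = 336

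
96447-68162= 28285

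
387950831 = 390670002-2719171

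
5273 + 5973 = 11246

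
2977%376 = 345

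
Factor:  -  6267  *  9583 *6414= - 385203423654 = -2^1*3^2*7^1*37^2*1069^1 *2089^1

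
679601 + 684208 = 1363809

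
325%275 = 50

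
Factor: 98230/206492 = 2^( - 1) * 5^1*13^(  -  1)*19^( - 1)*47^1 = 235/494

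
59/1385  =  59/1385 = 0.04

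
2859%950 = 9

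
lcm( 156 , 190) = 14820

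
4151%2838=1313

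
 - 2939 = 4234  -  7173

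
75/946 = 75/946 = 0.08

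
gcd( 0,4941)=4941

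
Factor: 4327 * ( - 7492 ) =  -32417884 = - 2^2*1873^1*4327^1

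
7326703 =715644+6611059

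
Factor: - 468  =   - 2^2*3^2*13^1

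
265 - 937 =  - 672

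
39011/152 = 256 + 99/152 = 256.65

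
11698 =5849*2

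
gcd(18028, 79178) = 2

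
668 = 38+630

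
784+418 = 1202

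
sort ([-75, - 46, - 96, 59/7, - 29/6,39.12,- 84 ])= [-96, - 84,-75,-46,-29/6, 59/7,39.12] 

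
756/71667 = 84/7963 = 0.01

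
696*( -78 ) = - 54288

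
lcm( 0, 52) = 0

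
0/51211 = 0 = 0.00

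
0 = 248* 0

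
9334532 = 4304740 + 5029792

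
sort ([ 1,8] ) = [1 , 8 ] 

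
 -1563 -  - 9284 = 7721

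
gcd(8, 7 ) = 1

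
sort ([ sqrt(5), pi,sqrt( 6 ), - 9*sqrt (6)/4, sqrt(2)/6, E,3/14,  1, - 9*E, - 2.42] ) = [ -9*E, - 9*sqrt(6)/4, - 2.42, 3/14,sqrt(2)/6,1, sqrt (5), sqrt(6 ) , E,pi]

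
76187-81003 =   -  4816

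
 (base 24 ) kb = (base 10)491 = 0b111101011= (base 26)IN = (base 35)E1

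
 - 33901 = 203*( - 167)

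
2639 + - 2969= -330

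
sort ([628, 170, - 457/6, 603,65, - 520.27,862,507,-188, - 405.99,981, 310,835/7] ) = [ - 520.27, - 405.99,  -  188, - 457/6 , 65,835/7 , 170,310,507,603,628,  862, 981] 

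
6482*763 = 4945766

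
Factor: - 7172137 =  - 7^1 * 1024591^1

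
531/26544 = 177/8848 = 0.02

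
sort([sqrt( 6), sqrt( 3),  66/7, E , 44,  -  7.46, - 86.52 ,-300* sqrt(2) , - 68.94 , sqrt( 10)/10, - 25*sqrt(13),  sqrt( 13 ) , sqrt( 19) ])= [ - 300 *sqrt( 2) , - 25*sqrt(13 ) , - 86.52 , - 68.94, - 7.46,sqrt( 10)/10,sqrt( 3 ),sqrt( 6) , E , sqrt( 13) , sqrt( 19),66/7,  44]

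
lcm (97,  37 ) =3589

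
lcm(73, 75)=5475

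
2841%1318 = 205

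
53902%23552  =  6798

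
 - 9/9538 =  - 1 + 9529/9538 = -0.00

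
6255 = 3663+2592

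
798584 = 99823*8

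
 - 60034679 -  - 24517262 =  - 35517417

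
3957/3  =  1319 = 1319.00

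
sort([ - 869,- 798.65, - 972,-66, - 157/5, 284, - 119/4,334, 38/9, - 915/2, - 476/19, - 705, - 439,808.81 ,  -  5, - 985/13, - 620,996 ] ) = [ - 972, - 869, - 798.65, - 705, - 620, - 915/2, - 439, - 985/13, - 66, - 157/5, - 119/4, - 476/19,  -  5, 38/9, 284,334,808.81,996 ]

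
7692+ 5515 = 13207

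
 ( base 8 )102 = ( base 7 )123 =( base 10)66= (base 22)30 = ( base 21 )33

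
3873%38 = 35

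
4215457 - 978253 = 3237204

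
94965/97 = 979  +  2/97 = 979.02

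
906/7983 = 302/2661 = 0.11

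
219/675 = 73/225 = 0.32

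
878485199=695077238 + 183407961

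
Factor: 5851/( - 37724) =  - 2^( - 2)*5851^1*9431^( - 1)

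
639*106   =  67734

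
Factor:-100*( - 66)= 6600  =  2^3*3^1*5^2*11^1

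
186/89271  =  62/29757  =  0.00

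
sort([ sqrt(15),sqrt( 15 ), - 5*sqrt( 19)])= [ - 5*sqrt ( 19 ),sqrt( 15),sqrt( 15 )] 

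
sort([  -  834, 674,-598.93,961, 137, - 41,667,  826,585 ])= [ - 834, - 598.93,-41,137,585, 667,674,826, 961]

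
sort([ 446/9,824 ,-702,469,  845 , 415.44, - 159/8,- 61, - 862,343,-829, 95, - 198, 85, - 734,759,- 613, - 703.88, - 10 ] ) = [ - 862, - 829, - 734,-703.88, - 702, - 613 ,-198,  -  61, - 159/8,- 10,446/9,85,  95,343,415.44,469,759, 824, 845 ] 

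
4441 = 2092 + 2349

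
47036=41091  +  5945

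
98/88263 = 14/12609 = 0.00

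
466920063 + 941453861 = 1408373924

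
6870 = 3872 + 2998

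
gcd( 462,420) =42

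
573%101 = 68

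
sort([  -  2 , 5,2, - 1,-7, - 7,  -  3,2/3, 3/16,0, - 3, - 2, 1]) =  [  -  7,-7 ,-3, - 3,  -  2,  -  2 , - 1,0 , 3/16, 2/3,  1, 2, 5 ]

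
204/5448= 17/454 = 0.04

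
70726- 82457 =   -  11731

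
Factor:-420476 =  - 2^2*7^1 * 15017^1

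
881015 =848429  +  32586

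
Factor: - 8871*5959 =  - 52862289 = -  3^1*59^1*101^1*2957^1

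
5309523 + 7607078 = 12916601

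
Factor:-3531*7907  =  -27919617 = - 3^1*11^1 * 107^1*7907^1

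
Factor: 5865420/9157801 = 2^2*3^1*5^1*11^1*41^ ( - 1 )*8887^1*223361^( - 1)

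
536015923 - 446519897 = 89496026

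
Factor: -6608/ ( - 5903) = 2^4*7^1*59^1*5903^( - 1 ) 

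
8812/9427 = 8812/9427 = 0.93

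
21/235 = 21/235 = 0.09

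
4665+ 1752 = 6417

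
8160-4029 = 4131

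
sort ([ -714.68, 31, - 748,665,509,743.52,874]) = [ - 748, - 714.68,31, 509,665, 743.52 , 874]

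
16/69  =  16/69 =0.23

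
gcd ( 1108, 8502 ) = 2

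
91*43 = 3913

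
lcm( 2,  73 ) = 146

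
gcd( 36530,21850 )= 10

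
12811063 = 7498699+5312364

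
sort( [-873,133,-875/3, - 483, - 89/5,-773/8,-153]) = [- 873, - 483,-875/3,  -  153, - 773/8,-89/5 , 133] 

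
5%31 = 5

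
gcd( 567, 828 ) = 9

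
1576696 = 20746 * 76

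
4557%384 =333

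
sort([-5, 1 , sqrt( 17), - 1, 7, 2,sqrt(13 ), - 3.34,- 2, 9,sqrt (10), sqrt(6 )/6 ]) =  [-5,-3.34, - 2,  -  1,sqrt(6) /6,1, 2, sqrt(10),sqrt ( 13), sqrt(17),7,9 ] 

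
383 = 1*383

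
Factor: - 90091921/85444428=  - 2^ ( - 2) * 3^ ( - 1) * 31^1*709^1*4099^1*7120369^( - 1) 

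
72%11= 6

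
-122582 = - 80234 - 42348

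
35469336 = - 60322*( - 588)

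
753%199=156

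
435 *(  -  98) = - 42630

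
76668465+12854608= 89523073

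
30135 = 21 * 1435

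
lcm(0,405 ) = 0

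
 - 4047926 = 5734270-9782196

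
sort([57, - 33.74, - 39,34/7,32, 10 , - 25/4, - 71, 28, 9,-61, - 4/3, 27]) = [-71 , - 61, -39, - 33.74, - 25/4, - 4/3,  34/7,9,10, 27,28,32,57] 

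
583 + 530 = 1113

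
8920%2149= 324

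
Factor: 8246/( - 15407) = - 2^1*19^1 * 71^( - 1 ) = -  38/71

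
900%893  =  7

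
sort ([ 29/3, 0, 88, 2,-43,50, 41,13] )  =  [ - 43 , 0, 2 , 29/3,  13, 41,50, 88 ]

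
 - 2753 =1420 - 4173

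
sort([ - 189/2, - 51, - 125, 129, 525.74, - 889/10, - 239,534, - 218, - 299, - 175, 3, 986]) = [ -299, - 239,  -  218, - 175, - 125, - 189/2, - 889/10 , - 51, 3, 129, 525.74,534,986]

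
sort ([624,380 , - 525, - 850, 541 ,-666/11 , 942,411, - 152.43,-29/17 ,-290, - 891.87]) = [ -891.87, - 850,-525, - 290, - 152.43,-666/11, - 29/17, 380, 411 , 541,  624, 942] 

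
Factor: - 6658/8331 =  - 2^1*3^( - 1)*2777^( - 1) *3329^1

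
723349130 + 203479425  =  926828555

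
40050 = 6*6675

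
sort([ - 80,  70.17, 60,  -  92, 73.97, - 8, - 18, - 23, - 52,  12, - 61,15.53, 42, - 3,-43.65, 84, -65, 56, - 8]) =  [ - 92, - 80, - 65, - 61,  -  52, - 43.65, - 23, - 18, - 8, - 8, - 3, 12,15.53,42, 56,60,70.17, 73.97,84]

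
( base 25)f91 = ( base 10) 9601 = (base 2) 10010110000001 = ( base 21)10G4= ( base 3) 111011121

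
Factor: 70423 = 70423^1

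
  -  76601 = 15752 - 92353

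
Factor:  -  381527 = -381527^1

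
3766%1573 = 620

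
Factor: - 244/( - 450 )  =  2^1*3^ ( - 2)*5^ ( - 2)*61^1  =  122/225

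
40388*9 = 363492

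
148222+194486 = 342708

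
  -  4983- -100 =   -  4883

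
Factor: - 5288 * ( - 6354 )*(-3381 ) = -2^4*3^3*7^2*23^1*353^1*661^1 = - 113601437712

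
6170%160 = 90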